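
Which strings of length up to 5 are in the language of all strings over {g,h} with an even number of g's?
ε, h, gg, hh, ggh, ghg, hgg, hhh, gggg, gghh, ghgh, ghhg, hggh, hghg, hhgg, hhhh, ggggh, ggghg, gghgg, gghhh, ghggg, ghghh, ghhgh, ghhhg, hgggg, hgghh, hghgh, hghhg, hhggh, hhghg, hhhgg, hhhhh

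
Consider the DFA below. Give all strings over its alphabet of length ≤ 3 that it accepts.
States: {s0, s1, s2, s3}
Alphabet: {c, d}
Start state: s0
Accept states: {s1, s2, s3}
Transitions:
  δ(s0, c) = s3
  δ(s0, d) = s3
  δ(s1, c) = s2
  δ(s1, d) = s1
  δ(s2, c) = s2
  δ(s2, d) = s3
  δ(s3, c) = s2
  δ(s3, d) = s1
c, d, cc, cd, dc, dd, ccc, ccd, cdc, cdd, dcc, dcd, ddc, ddd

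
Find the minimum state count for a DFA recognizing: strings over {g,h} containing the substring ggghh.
By Myhill–Nerode, count the distinguishable equivalence classes: 6 classes — one per longest suffix of the input that is a prefix of 'ggghh' (lengths 0 through 4), plus an absorbing 'already seen ggghh' class.
6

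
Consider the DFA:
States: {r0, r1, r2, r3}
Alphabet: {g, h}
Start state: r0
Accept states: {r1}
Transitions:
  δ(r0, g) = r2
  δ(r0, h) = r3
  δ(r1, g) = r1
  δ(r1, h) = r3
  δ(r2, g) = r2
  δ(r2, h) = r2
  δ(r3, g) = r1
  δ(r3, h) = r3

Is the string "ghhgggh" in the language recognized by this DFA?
Processing string "ghhgggh":
  r0 --g--> r2
  r2 --h--> r2
  r2 --h--> r2
  r2 --g--> r2
  r2 --g--> r2
  r2 --g--> r2
  r2 --h--> r2
Final state: r2
Accept states: {r1}
No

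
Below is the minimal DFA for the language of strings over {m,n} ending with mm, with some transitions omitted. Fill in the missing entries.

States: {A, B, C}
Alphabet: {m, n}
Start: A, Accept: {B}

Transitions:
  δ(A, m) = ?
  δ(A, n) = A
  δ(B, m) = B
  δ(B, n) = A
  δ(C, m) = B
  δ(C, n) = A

From the language and accept set, identify what each state tracks — A: last symbol not m; B: two trailing m's; C: one trailing m.
Each missing δ(q, a) is the state matching the new tracked value after reading a.
δ(A, m) = C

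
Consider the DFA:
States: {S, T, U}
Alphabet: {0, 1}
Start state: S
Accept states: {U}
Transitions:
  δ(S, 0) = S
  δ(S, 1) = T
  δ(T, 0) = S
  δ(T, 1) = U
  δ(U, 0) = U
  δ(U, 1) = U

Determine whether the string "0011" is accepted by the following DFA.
Processing string "0011":
  S --0--> S
  S --0--> S
  S --1--> T
  T --1--> U
Final state: U
Accept states: {U}
Yes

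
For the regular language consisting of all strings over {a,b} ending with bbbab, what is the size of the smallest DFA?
By Myhill–Nerode, count the distinguishable equivalence classes: 6 classes — one per longest suffix of the input that is a prefix of 'bbbab' (lengths 0 through 5); only the length-5 class is accepting.
6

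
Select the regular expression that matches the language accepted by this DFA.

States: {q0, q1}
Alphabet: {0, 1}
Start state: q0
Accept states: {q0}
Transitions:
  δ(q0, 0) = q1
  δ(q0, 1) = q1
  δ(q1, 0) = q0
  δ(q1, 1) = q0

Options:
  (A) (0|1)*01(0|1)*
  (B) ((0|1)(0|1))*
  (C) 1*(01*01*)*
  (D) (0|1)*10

Check each option against the DFA on short strings; one disagreement eliminates an option:
  (A) (0|1)*01(0|1)*: on ε the DFA stays in q0 and accepts (q0 ∈ Accept), but the regex does not match it → eliminate
  (B) ((0|1)(0|1))*: agrees with the DFA on every string of length ≤ 6
  (C) 1*(01*01*)*: on '1' the DFA goes q0 → q1 and rejects (q1 ∉ Accept), but the regex matches it → eliminate
  (D) (0|1)*10: on ε the DFA stays in q0 and accepts (q0 ∈ Accept), but the regex does not match it → eliminate
Only (B) is consistent with the DFA.
(B) ((0|1)(0|1))*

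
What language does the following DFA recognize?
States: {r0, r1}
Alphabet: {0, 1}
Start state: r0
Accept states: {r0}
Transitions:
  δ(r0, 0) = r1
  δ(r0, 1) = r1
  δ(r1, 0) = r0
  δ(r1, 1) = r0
Testing a few strings:
  '100' → reject
  '0' → reject
  '1' → reject
  '00' → accept
State roles: r0=even length so far; r1=odd length so far
All binary strings of even length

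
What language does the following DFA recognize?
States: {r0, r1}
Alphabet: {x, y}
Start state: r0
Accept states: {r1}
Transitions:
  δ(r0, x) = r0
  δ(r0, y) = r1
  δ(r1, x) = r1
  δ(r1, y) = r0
Testing a few strings:
  'xx' → reject
  'xy' → accept
  'x' → reject
  'xxy' → accept
State roles: r0=even number of y's so far; r1=odd number of y's so far
All strings over {x,y} with an odd number of y's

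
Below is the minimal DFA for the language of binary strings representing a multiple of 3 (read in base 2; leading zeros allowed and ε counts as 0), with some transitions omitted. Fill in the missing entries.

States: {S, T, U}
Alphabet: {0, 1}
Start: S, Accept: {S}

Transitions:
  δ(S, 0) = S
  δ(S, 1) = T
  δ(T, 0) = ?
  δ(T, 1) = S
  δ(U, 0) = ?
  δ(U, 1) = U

From the language and accept set, identify what each state tracks — S: value ≡ 0 (mod 3); T: value ≡ 1 (mod 3); U: value ≡ 2 (mod 3).
Each missing δ(q, a) is the state matching the new tracked value after reading a.
δ(T, 0) = U; δ(U, 0) = T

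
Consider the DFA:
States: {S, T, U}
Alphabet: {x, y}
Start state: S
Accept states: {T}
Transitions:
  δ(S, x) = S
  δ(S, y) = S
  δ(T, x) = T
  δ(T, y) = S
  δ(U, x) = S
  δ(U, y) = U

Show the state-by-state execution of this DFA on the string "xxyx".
read 'x': S → S
  read 'x': S → S
  read 'y': S → S
  read 'x': S → S
S -> S -> S -> S -> S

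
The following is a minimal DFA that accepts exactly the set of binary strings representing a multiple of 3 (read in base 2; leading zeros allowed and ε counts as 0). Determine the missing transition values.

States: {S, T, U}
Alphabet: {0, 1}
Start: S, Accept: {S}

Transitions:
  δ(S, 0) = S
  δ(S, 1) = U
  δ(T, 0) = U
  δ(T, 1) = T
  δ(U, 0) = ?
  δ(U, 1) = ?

From the language and accept set, identify what each state tracks — S: value ≡ 0 (mod 3); T: value ≡ 2 (mod 3); U: value ≡ 1 (mod 3).
Each missing δ(q, a) is the state matching the new tracked value after reading a.
δ(U, 0) = T; δ(U, 1) = S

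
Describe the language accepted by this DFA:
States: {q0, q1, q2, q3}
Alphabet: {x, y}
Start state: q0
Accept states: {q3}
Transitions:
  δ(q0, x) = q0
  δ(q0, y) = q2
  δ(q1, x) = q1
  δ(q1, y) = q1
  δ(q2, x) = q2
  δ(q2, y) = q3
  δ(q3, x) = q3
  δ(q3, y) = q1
Testing a few strings:
  'yy' → accept
  'y' → reject
  'xxx' → reject
  'xyy' → accept
State roles: q0=zero y's; q1=≥ three y's (dead); q2=one y; q3=two y's
All strings over {x,y} containing exactly two y's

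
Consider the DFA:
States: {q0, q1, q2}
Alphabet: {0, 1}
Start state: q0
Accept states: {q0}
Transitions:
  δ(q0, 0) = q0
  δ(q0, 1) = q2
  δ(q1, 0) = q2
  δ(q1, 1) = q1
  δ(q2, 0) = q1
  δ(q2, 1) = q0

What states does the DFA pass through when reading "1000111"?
read '1': q0 → q2
  read '0': q2 → q1
  read '0': q1 → q2
  read '0': q2 → q1
  read '1': q1 → q1
  read '1': q1 → q1
  read '1': q1 → q1
q0 -> q2 -> q1 -> q2 -> q1 -> q1 -> q1 -> q1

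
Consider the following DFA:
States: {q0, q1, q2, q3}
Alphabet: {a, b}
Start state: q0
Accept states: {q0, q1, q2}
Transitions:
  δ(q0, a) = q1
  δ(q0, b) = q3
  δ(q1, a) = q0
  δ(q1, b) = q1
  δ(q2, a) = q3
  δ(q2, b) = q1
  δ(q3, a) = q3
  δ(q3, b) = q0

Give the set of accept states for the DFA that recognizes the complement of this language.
Complement accept states = All states \ Original accept states
= {q0, q1, q2, q3} \ {q0, q1, q2}
{q3}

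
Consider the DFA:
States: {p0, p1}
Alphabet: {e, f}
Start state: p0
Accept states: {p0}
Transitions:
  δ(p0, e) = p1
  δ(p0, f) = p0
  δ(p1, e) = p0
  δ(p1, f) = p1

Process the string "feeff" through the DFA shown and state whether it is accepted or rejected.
Processing string "feeff":
  p0 --f--> p0
  p0 --e--> p1
  p1 --e--> p0
  p0 --f--> p0
  p0 --f--> p0
Final state: p0
Accept states: {p0}
Yes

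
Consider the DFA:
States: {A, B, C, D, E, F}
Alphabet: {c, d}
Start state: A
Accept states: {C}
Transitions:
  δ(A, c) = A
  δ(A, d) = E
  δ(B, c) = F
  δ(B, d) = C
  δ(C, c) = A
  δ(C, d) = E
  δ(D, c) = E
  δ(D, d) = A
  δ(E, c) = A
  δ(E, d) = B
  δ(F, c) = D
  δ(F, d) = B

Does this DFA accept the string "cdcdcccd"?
Processing string "cdcdcccd":
  A --c--> A
  A --d--> E
  E --c--> A
  A --d--> E
  E --c--> A
  A --c--> A
  A --c--> A
  A --d--> E
Final state: E
Accept states: {C}
No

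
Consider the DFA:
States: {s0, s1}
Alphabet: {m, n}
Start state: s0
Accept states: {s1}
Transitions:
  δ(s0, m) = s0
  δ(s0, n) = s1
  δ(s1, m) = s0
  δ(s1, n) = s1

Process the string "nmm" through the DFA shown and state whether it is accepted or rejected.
Processing string "nmm":
  s0 --n--> s1
  s1 --m--> s0
  s0 --m--> s0
Final state: s0
Accept states: {s1}
No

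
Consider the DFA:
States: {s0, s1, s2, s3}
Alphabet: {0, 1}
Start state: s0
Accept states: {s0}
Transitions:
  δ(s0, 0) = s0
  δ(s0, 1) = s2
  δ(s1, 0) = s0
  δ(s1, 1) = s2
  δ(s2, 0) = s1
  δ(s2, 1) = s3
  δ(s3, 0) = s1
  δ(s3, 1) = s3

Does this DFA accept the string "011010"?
Processing string "011010":
  s0 --0--> s0
  s0 --1--> s2
  s2 --1--> s3
  s3 --0--> s1
  s1 --1--> s2
  s2 --0--> s1
Final state: s1
Accept states: {s0}
No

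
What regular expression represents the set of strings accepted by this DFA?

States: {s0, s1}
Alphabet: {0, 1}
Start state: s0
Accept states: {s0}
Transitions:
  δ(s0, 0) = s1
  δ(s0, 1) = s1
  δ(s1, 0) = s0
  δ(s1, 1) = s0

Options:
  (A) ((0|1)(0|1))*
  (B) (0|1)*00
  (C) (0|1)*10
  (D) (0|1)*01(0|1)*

Check each option against the DFA on short strings; one disagreement eliminates an option:
  (A) ((0|1)(0|1))*: agrees with the DFA on every string of length ≤ 6
  (B) (0|1)*00: on ε the DFA stays in s0 and accepts (s0 ∈ Accept), but the regex does not match it → eliminate
  (C) (0|1)*10: on ε the DFA stays in s0 and accepts (s0 ∈ Accept), but the regex does not match it → eliminate
  (D) (0|1)*01(0|1)*: on ε the DFA stays in s0 and accepts (s0 ∈ Accept), but the regex does not match it → eliminate
Only (A) is consistent with the DFA.
(A) ((0|1)(0|1))*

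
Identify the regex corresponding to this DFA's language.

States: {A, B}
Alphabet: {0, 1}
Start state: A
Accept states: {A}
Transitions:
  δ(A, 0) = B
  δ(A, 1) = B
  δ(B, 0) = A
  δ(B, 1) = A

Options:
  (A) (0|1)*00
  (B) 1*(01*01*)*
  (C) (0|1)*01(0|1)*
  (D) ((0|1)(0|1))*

Check each option against the DFA on short strings; one disagreement eliminates an option:
  (A) (0|1)*00: on ε the DFA stays in A and accepts (A ∈ Accept), but the regex does not match it → eliminate
  (B) 1*(01*01*)*: on '1' the DFA goes A → B and rejects (B ∉ Accept), but the regex matches it → eliminate
  (C) (0|1)*01(0|1)*: on ε the DFA stays in A and accepts (A ∈ Accept), but the regex does not match it → eliminate
  (D) ((0|1)(0|1))*: agrees with the DFA on every string of length ≤ 6
Only (D) is consistent with the DFA.
(D) ((0|1)(0|1))*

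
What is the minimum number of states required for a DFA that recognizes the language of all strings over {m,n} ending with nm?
By Myhill–Nerode, count the distinguishable equivalence classes: three classes — suffix matches ε, n, or nm.
3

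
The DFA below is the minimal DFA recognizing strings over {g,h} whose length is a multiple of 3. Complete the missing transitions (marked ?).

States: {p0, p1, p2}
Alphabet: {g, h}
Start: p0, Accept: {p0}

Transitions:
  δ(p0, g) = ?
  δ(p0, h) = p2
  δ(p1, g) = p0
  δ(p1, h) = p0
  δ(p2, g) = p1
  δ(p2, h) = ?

From the language and accept set, identify what each state tracks — p0: length ≡ 0 (mod 3); p1: length ≡ 2 (mod 3); p2: length ≡ 1 (mod 3).
Each missing δ(q, a) is the state matching the new tracked value after reading a.
δ(p0, g) = p2; δ(p2, h) = p1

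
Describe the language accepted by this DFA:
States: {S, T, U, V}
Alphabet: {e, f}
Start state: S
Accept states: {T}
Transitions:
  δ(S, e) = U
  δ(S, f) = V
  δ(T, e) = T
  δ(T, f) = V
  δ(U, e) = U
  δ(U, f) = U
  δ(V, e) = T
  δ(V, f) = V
Testing a few strings:
  'f' → reject
  'fefe' → accept
  'e' → reject
  'ee' → reject
State roles: S=no input read; T=started with f, last symbol e; U=started with e (dead); V=started with f, last symbol f
All strings over {e,f} that start with f and end with e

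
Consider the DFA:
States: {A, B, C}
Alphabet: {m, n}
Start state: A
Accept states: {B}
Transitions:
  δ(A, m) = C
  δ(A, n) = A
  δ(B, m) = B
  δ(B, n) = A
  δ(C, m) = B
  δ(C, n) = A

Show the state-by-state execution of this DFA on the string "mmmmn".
read 'm': A → C
  read 'm': C → B
  read 'm': B → B
  read 'm': B → B
  read 'n': B → A
A -> C -> B -> B -> B -> A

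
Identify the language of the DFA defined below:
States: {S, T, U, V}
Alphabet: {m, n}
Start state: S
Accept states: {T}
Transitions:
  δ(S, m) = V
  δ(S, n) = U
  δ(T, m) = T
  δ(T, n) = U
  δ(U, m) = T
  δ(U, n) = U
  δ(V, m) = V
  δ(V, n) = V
Testing a few strings:
  'mn' → reject
  'mnnn' → reject
  'nmn' → reject
  'nmmm' → accept
State roles: S=no input read; T=started with n, last symbol m; U=started with n, last symbol n; V=started with m (dead)
All strings over {m,n} that start with n and end with m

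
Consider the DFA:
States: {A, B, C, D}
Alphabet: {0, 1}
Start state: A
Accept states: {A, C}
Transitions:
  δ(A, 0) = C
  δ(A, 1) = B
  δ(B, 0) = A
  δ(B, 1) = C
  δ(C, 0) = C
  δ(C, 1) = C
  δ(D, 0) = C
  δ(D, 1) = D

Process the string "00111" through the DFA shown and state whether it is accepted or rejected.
Processing string "00111":
  A --0--> C
  C --0--> C
  C --1--> C
  C --1--> C
  C --1--> C
Final state: C
Accept states: {A, C}
Yes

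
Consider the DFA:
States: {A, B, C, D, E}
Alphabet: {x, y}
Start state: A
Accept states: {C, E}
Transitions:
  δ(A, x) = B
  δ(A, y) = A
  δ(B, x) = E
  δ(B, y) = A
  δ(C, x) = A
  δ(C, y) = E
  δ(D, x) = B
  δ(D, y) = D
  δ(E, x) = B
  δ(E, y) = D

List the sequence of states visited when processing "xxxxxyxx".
read 'x': A → B
  read 'x': B → E
  read 'x': E → B
  read 'x': B → E
  read 'x': E → B
  read 'y': B → A
  read 'x': A → B
  read 'x': B → E
A -> B -> E -> B -> E -> B -> A -> B -> E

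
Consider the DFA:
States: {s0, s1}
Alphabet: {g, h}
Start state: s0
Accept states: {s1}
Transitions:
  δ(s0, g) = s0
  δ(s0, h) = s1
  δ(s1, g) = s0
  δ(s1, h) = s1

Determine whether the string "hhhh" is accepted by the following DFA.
Processing string "hhhh":
  s0 --h--> s1
  s1 --h--> s1
  s1 --h--> s1
  s1 --h--> s1
Final state: s1
Accept states: {s1}
Yes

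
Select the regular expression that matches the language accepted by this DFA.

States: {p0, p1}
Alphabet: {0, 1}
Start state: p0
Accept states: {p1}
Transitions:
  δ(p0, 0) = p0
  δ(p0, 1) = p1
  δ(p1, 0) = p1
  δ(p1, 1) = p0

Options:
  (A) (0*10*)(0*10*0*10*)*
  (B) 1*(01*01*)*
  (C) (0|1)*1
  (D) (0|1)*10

Check each option against the DFA on short strings; one disagreement eliminates an option:
  (A) (0*10*)(0*10*0*10*)*: agrees with the DFA on every string of length ≤ 6
  (B) 1*(01*01*)*: on ε the DFA stays in p0 and rejects (p0 ∉ Accept), but the regex matches it → eliminate
  (C) (0|1)*1: on '10' the DFA goes p0 → p1 → p1 and accepts (p1 ∈ Accept), but the regex does not match it → eliminate
  (D) (0|1)*10: on '1' the DFA goes p0 → p1 and accepts (p1 ∈ Accept), but the regex does not match it → eliminate
Only (A) is consistent with the DFA.
(A) (0*10*)(0*10*0*10*)*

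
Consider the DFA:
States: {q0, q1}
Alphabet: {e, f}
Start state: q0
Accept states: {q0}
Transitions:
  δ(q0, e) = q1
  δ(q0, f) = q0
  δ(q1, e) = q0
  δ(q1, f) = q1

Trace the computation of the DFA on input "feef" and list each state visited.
read 'f': q0 → q0
  read 'e': q0 → q1
  read 'e': q1 → q0
  read 'f': q0 → q0
q0 -> q0 -> q1 -> q0 -> q0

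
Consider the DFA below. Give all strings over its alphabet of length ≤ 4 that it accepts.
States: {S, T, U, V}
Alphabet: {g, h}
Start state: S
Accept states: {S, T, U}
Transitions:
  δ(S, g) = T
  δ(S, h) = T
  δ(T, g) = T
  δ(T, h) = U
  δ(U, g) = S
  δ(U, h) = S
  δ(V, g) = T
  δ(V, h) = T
ε, g, h, gg, gh, hg, hh, ggg, ggh, ghg, ghh, hgg, hgh, hhg, hhh, gggg, gggh, gghg, gghh, ghgg, ghgh, ghhg, ghhh, hggg, hggh, hghg, hghh, hhgg, hhgh, hhhg, hhhh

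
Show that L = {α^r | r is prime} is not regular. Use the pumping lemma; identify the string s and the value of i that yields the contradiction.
Assume L is regular with pumping length p. Idea: pumping by a suitable count produces a composite length.
Let q be a prime with q ≥ p and choose s = α^q ∈ L. By the pumping lemma, s = xyz with |xy| ≤ p, |y| = k ≥ 1. Take i = q+1: |xy^(q+1)z| = q + q·k = q(1+k). Since q ≥ 2 and 1+k ≥ 2, q(1+k) is composite, so xy^(q+1)z ∉ L.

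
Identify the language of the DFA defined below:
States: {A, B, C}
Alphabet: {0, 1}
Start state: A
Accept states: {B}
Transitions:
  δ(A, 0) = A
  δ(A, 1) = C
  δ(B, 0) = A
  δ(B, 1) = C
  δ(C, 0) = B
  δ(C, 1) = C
Testing a few strings:
  '1' → reject
  '110' → accept
  '0' → reject
  '1111' → reject
State roles: A=no suffix match; B=suffix is 10; C=one trailing 1
All binary strings ending with 10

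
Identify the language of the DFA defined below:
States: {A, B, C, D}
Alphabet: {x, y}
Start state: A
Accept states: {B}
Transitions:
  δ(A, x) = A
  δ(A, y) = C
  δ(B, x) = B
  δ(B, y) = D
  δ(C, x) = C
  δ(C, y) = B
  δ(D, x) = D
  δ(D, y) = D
Testing a few strings:
  'y' → reject
  'xyx' → reject
  'yx' → reject
  'yyxy' → reject
State roles: A=zero y's; B=two y's; C=one y; D=≥ three y's (dead)
All strings over {x,y} containing exactly two y's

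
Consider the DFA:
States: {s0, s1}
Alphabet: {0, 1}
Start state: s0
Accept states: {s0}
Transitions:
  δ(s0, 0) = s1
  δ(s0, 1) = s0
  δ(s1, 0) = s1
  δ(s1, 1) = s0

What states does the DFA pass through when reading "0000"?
read '0': s0 → s1
  read '0': s1 → s1
  read '0': s1 → s1
  read '0': s1 → s1
s0 -> s1 -> s1 -> s1 -> s1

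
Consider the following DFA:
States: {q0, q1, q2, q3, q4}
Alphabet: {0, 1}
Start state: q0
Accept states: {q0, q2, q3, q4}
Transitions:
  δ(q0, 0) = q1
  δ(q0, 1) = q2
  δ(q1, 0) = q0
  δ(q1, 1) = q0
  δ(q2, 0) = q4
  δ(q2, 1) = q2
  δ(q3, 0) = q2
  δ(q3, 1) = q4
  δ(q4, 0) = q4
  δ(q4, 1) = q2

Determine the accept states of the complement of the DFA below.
Complement accept states = All states \ Original accept states
= {q0, q1, q2, q3, q4} \ {q0, q2, q3, q4}
{q1}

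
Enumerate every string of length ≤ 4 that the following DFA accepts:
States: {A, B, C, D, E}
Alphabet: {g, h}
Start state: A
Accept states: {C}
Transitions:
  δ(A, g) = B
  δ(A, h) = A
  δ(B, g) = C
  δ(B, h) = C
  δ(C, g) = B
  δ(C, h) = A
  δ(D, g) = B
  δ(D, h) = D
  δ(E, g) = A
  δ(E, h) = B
gg, gh, hgg, hgh, gggg, gggh, ghgg, ghgh, hhgg, hhgh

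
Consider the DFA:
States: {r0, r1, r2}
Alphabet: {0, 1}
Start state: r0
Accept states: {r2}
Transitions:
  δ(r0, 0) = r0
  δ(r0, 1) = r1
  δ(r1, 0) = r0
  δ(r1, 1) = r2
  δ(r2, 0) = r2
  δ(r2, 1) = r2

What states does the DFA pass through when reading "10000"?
read '1': r0 → r1
  read '0': r1 → r0
  read '0': r0 → r0
  read '0': r0 → r0
  read '0': r0 → r0
r0 -> r1 -> r0 -> r0 -> r0 -> r0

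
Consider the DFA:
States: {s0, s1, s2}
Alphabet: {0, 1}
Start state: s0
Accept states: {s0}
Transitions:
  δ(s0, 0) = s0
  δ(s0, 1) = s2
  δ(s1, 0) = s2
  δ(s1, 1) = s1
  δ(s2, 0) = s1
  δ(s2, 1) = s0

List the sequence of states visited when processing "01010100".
read '0': s0 → s0
  read '1': s0 → s2
  read '0': s2 → s1
  read '1': s1 → s1
  read '0': s1 → s2
  read '1': s2 → s0
  read '0': s0 → s0
  read '0': s0 → s0
s0 -> s0 -> s2 -> s1 -> s1 -> s2 -> s0 -> s0 -> s0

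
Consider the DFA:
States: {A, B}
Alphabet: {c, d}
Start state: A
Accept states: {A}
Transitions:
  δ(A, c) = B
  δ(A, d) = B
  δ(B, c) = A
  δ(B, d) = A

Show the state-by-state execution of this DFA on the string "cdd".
read 'c': A → B
  read 'd': B → A
  read 'd': A → B
A -> B -> A -> B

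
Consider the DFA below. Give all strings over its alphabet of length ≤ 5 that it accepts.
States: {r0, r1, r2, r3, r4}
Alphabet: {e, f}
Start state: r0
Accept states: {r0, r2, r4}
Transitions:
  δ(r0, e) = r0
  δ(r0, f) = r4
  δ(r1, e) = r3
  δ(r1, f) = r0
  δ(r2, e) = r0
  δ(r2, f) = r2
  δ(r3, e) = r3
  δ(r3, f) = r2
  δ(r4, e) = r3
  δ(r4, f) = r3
ε, e, f, ee, ef, eee, eef, fef, fff, eeee, eeef, efef, efff, feef, fefe, feff, ffef, fffe, ffff, eeeee, eeeef, eefef, eefff, efeef, efefe, efeff, effef, efffe, effff, feeef, feefe, feeff, fefee, fefef, feffe, fefff, ffeef, ffefe, ffeff, fffee, fffef, ffffe, fffff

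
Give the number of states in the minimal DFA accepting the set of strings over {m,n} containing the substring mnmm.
By Myhill–Nerode, count the distinguishable equivalence classes: 5 classes — one per longest suffix of the input that is a prefix of 'mnmm' (lengths 0 through 3), plus an absorbing 'already seen mnmm' class.
5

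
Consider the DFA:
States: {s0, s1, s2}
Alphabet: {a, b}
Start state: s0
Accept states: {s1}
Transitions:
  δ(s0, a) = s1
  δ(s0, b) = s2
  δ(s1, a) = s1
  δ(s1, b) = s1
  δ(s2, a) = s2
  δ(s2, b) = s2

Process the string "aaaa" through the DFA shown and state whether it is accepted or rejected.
Processing string "aaaa":
  s0 --a--> s1
  s1 --a--> s1
  s1 --a--> s1
  s1 --a--> s1
Final state: s1
Accept states: {s1}
Yes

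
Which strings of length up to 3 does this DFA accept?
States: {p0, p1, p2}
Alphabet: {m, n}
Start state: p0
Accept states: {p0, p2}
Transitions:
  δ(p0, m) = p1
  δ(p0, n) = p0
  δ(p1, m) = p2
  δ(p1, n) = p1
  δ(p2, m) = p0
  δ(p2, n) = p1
ε, n, mm, nn, mmm, mnm, nmm, nnn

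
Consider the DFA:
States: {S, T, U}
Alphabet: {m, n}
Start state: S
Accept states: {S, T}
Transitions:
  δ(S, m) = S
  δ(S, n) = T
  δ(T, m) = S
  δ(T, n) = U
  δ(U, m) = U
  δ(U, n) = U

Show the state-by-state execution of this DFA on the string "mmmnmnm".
read 'm': S → S
  read 'm': S → S
  read 'm': S → S
  read 'n': S → T
  read 'm': T → S
  read 'n': S → T
  read 'm': T → S
S -> S -> S -> S -> T -> S -> T -> S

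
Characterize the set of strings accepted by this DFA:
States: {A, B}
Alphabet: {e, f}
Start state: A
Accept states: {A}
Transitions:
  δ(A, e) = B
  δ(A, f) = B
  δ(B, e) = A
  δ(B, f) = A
Testing a few strings:
  'ef' → accept
  'e' → reject
  'ff' → accept
  'f' → reject
State roles: A=even length so far; B=odd length so far
All strings over {e,f} of even length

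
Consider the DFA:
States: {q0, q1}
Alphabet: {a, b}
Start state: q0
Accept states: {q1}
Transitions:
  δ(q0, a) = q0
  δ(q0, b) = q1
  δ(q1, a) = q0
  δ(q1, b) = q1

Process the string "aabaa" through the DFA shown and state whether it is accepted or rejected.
Processing string "aabaa":
  q0 --a--> q0
  q0 --a--> q0
  q0 --b--> q1
  q1 --a--> q0
  q0 --a--> q0
Final state: q0
Accept states: {q1}
No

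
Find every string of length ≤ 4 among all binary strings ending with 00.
00, 000, 100, 0000, 0100, 1000, 1100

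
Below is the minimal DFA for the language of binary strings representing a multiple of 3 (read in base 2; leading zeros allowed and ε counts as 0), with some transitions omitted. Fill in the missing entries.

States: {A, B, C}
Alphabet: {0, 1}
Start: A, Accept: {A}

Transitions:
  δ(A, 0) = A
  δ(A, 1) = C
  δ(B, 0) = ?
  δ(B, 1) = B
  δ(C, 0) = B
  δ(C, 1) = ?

From the language and accept set, identify what each state tracks — A: value ≡ 0 (mod 3); B: value ≡ 2 (mod 3); C: value ≡ 1 (mod 3).
Each missing δ(q, a) is the state matching the new tracked value after reading a.
δ(B, 0) = C; δ(C, 1) = A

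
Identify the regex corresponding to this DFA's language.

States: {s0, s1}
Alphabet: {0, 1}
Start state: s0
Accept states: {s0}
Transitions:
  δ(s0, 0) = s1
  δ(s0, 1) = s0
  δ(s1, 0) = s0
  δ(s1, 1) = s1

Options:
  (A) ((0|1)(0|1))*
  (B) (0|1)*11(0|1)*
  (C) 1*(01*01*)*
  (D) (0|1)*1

Check each option against the DFA on short strings; one disagreement eliminates an option:
  (A) ((0|1)(0|1))*: on '1' the DFA goes s0 → s0 and accepts (s0 ∈ Accept), but the regex does not match it → eliminate
  (B) (0|1)*11(0|1)*: on ε the DFA stays in s0 and accepts (s0 ∈ Accept), but the regex does not match it → eliminate
  (C) 1*(01*01*)*: agrees with the DFA on every string of length ≤ 6
  (D) (0|1)*1: on ε the DFA stays in s0 and accepts (s0 ∈ Accept), but the regex does not match it → eliminate
Only (C) is consistent with the DFA.
(C) 1*(01*01*)*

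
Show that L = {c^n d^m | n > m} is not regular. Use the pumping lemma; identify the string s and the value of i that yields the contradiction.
Assume L is regular with pumping length p. Idea: pumping down the c-block drops the c-count to at most the d-count.
Choose s = c^(p+1) d^p ∈ L (|s| = 2p+1 ≥ p). By the pumping lemma, s = xyz with |xy| ≤ p, |y| > 0, so y = c^k with k ≥ 1. Take i = 0: xz = c^(p+1−k) d^p. Since k ≥ 1, p+1−k ≤ p, so the number of c's is no longer strictly greater than the number of d's, hence xz ∉ L.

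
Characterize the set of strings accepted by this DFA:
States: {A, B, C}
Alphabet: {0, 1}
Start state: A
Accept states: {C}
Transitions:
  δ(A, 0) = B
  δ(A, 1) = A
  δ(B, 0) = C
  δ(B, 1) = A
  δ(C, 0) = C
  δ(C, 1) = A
Testing a few strings:
  '1101' → reject
  '1' → reject
  '001' → reject
  '1000' → accept
State roles: A=last symbol not 0; B=one trailing 0; C=two trailing 0's
All binary strings ending with 00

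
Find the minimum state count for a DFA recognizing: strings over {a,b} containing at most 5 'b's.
By Myhill–Nerode, count the distinguishable equivalence classes: 7 classes — having seen 0, 1, …, 5, or >5 copies of 'b'; counts 0 through 5 are accepting and >5 is dead.
7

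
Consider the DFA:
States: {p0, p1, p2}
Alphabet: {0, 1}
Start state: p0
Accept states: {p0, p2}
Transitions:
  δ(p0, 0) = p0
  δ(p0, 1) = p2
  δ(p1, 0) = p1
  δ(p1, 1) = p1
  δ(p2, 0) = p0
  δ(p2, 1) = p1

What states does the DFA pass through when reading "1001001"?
read '1': p0 → p2
  read '0': p2 → p0
  read '0': p0 → p0
  read '1': p0 → p2
  read '0': p2 → p0
  read '0': p0 → p0
  read '1': p0 → p2
p0 -> p2 -> p0 -> p0 -> p2 -> p0 -> p0 -> p2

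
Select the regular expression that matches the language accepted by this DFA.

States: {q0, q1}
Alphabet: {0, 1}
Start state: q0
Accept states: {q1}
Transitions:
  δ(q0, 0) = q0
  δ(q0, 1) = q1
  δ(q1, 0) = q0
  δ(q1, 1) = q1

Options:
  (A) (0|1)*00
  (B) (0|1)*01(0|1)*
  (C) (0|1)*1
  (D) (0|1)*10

Check each option against the DFA on short strings; one disagreement eliminates an option:
  (A) (0|1)*00: on '1' the DFA goes q0 → q1 and accepts (q1 ∈ Accept), but the regex does not match it → eliminate
  (B) (0|1)*01(0|1)*: on '1' the DFA goes q0 → q1 and accepts (q1 ∈ Accept), but the regex does not match it → eliminate
  (C) (0|1)*1: agrees with the DFA on every string of length ≤ 6
  (D) (0|1)*10: on '1' the DFA goes q0 → q1 and accepts (q1 ∈ Accept), but the regex does not match it → eliminate
Only (C) is consistent with the DFA.
(C) (0|1)*1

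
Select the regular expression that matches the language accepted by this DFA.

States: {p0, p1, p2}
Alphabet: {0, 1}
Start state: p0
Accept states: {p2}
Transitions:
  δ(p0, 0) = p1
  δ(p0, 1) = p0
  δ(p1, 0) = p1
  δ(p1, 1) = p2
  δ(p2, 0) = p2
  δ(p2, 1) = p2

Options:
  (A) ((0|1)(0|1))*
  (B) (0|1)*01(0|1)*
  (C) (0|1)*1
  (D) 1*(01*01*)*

Check each option against the DFA on short strings; one disagreement eliminates an option:
  (A) ((0|1)(0|1))*: on ε the DFA stays in p0 and rejects (p0 ∉ Accept), but the regex matches it → eliminate
  (B) (0|1)*01(0|1)*: agrees with the DFA on every string of length ≤ 6
  (C) (0|1)*1: on '1' the DFA goes p0 → p0 and rejects (p0 ∉ Accept), but the regex matches it → eliminate
  (D) 1*(01*01*)*: on ε the DFA stays in p0 and rejects (p0 ∉ Accept), but the regex matches it → eliminate
Only (B) is consistent with the DFA.
(B) (0|1)*01(0|1)*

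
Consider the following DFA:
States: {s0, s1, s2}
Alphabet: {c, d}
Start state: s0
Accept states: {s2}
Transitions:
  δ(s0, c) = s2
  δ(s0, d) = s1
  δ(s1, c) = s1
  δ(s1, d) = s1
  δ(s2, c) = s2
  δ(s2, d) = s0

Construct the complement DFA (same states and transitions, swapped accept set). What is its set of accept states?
Complement accept states = All states \ Original accept states
= {s0, s1, s2} \ {s2}
{s0, s1}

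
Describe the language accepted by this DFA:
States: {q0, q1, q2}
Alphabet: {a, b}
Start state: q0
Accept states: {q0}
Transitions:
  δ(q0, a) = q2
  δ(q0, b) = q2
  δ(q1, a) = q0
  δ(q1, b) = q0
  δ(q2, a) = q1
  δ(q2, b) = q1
Testing a few strings:
  'bbab' → reject
  'aabb' → reject
  'aaa' → accept
  'a' → reject
State roles: q0=length ≡ 0 (mod 3); q1=length ≡ 2 (mod 3); q2=length ≡ 1 (mod 3)
All strings over {a,b} whose length is a multiple of 3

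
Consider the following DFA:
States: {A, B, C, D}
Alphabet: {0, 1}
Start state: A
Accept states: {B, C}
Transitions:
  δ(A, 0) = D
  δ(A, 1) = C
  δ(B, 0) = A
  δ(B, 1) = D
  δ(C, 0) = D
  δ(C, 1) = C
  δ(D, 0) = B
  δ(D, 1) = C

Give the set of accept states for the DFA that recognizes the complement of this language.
Complement accept states = All states \ Original accept states
= {A, B, C, D} \ {B, C}
{A, D}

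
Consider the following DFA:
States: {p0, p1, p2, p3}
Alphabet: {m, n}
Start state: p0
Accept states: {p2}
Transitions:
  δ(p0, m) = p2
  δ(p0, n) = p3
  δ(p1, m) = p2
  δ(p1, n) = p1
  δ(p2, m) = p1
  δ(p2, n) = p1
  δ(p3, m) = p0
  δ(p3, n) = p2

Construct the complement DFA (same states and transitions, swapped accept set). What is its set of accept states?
Complement accept states = All states \ Original accept states
= {p0, p1, p2, p3} \ {p2}
{p0, p1, p3}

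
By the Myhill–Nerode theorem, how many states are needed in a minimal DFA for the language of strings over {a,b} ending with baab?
By Myhill–Nerode, count the distinguishable equivalence classes: 5 classes — one per longest suffix of the input that is a prefix of 'baab' (lengths 0 through 4); only the length-4 class is accepting.
5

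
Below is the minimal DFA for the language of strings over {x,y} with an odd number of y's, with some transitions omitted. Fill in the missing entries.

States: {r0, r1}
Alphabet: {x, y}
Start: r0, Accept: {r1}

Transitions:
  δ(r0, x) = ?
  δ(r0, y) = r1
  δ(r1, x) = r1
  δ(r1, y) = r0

From the language and accept set, identify what each state tracks — r0: even number of y's so far; r1: odd number of y's so far.
Each missing δ(q, a) is the state matching the new tracked value after reading a.
δ(r0, x) = r0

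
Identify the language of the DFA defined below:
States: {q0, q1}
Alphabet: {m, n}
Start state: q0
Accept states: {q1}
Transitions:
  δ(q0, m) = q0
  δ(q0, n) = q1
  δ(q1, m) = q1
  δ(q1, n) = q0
Testing a few strings:
  'n' → accept
  'nnm' → reject
  'nm' → accept
  'mm' → reject
State roles: q0=even number of n's so far; q1=odd number of n's so far
All strings over {m,n} with an odd number of n's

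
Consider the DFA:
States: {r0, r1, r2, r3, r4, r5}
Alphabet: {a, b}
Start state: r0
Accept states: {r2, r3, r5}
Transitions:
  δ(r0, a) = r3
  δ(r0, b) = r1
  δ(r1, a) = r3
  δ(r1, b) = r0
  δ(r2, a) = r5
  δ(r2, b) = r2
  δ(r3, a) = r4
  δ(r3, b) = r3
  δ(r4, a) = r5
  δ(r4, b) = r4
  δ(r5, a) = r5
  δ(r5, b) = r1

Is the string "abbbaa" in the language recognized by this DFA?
Processing string "abbbaa":
  r0 --a--> r3
  r3 --b--> r3
  r3 --b--> r3
  r3 --b--> r3
  r3 --a--> r4
  r4 --a--> r5
Final state: r5
Accept states: {r2, r3, r5}
Yes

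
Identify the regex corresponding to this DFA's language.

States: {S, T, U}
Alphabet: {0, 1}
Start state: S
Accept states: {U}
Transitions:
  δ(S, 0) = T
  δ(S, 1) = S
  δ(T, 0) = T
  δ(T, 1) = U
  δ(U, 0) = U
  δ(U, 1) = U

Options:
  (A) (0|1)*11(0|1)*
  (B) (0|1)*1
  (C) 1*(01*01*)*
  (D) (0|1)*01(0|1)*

Check each option against the DFA on short strings; one disagreement eliminates an option:
  (A) (0|1)*11(0|1)*: on '01' the DFA goes S → T → U and accepts (U ∈ Accept), but the regex does not match it → eliminate
  (B) (0|1)*1: on '1' the DFA goes S → S and rejects (S ∉ Accept), but the regex matches it → eliminate
  (C) 1*(01*01*)*: on ε the DFA stays in S and rejects (S ∉ Accept), but the regex matches it → eliminate
  (D) (0|1)*01(0|1)*: agrees with the DFA on every string of length ≤ 6
Only (D) is consistent with the DFA.
(D) (0|1)*01(0|1)*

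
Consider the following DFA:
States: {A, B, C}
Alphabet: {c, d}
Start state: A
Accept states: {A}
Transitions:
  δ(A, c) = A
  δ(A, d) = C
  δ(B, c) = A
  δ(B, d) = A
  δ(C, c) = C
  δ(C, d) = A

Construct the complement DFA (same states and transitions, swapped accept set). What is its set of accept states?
Complement accept states = All states \ Original accept states
= {A, B, C} \ {A}
{B, C}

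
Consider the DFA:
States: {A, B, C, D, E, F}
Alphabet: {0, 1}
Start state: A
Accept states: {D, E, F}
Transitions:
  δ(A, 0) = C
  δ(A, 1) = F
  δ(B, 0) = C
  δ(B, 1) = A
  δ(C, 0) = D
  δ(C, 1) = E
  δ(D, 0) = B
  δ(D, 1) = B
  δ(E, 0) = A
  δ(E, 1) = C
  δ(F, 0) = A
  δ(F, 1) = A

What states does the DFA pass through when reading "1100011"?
read '1': A → F
  read '1': F → A
  read '0': A → C
  read '0': C → D
  read '0': D → B
  read '1': B → A
  read '1': A → F
A -> F -> A -> C -> D -> B -> A -> F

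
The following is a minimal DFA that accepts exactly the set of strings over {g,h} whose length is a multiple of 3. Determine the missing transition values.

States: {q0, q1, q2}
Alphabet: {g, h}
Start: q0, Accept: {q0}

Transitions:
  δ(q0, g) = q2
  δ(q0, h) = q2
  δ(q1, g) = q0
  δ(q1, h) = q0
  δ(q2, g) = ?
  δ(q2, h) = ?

From the language and accept set, identify what each state tracks — q0: length ≡ 0 (mod 3); q1: length ≡ 2 (mod 3); q2: length ≡ 1 (mod 3).
Each missing δ(q, a) is the state matching the new tracked value after reading a.
δ(q2, g) = q1; δ(q2, h) = q1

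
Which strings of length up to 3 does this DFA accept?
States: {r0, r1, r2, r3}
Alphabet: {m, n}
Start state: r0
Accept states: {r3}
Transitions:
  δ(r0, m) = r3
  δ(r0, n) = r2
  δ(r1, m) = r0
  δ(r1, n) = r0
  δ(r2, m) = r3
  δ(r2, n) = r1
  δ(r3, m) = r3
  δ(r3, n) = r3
m, mm, mn, nm, mmm, mmn, mnm, mnn, nmm, nmn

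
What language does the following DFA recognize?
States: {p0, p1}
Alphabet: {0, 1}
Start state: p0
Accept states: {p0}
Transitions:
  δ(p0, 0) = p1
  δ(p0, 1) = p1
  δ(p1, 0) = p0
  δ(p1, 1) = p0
Testing a few strings:
  '100' → reject
  '01' → accept
  '00' → accept
  '10' → accept
State roles: p0=even length so far; p1=odd length so far
All binary strings of even length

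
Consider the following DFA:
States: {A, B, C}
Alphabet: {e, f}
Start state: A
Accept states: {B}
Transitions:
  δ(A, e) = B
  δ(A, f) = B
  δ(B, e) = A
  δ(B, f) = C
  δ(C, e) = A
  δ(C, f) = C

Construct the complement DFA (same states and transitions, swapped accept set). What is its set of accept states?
Complement accept states = All states \ Original accept states
= {A, B, C} \ {B}
{A, C}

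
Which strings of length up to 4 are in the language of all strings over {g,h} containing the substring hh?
hh, ghh, hhg, hhh, gghh, ghhg, ghhh, hghh, hhgg, hhgh, hhhg, hhhh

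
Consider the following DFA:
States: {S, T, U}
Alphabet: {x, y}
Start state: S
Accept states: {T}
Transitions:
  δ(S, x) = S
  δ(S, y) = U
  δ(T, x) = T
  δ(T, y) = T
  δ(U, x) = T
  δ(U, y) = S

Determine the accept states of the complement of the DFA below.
Complement accept states = All states \ Original accept states
= {S, T, U} \ {T}
{S, U}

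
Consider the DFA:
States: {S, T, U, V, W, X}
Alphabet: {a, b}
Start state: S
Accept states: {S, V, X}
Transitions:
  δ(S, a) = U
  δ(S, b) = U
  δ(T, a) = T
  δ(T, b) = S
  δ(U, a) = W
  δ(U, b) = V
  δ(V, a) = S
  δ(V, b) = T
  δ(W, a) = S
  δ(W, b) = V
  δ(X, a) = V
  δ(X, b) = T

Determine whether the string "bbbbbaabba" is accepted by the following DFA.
Processing string "bbbbbaabba":
  S --b--> U
  U --b--> V
  V --b--> T
  T --b--> S
  S --b--> U
  U --a--> W
  W --a--> S
  S --b--> U
  U --b--> V
  V --a--> S
Final state: S
Accept states: {S, V, X}
Yes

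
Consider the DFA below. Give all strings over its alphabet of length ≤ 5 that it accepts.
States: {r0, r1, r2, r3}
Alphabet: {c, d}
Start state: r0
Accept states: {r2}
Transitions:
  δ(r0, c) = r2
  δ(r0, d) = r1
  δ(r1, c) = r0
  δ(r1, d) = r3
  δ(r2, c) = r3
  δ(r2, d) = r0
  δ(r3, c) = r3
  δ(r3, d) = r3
c, cdc, dcc, cdcdc, cddcc, dccdc, dcdcc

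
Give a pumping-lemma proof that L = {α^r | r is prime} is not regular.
Assume L is regular with pumping length p. Idea: pumping by a suitable count produces a composite length.
Let q be a prime with q ≥ p and choose s = α^q ∈ L. By the pumping lemma, s = xyz with |xy| ≤ p, |y| = k ≥ 1. Take i = q+1: |xy^(q+1)z| = q + q·k = q(1+k). Since q ≥ 2 and 1+k ≥ 2, q(1+k) is composite, so xy^(q+1)z ∉ L.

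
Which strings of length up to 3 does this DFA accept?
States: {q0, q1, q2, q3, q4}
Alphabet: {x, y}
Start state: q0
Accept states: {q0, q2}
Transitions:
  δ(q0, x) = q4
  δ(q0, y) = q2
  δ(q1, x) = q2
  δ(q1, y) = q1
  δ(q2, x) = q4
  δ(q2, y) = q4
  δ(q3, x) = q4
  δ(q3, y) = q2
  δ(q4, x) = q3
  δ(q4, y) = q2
ε, y, xy, xxy, yxy, yyy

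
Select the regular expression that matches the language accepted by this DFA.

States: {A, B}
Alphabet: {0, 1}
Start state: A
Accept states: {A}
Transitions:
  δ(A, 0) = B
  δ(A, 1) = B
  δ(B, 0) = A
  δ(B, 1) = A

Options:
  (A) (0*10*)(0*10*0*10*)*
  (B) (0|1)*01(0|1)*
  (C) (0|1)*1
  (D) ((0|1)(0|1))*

Check each option against the DFA on short strings; one disagreement eliminates an option:
  (A) (0*10*)(0*10*0*10*)*: on ε the DFA stays in A and accepts (A ∈ Accept), but the regex does not match it → eliminate
  (B) (0|1)*01(0|1)*: on ε the DFA stays in A and accepts (A ∈ Accept), but the regex does not match it → eliminate
  (C) (0|1)*1: on ε the DFA stays in A and accepts (A ∈ Accept), but the regex does not match it → eliminate
  (D) ((0|1)(0|1))*: agrees with the DFA on every string of length ≤ 6
Only (D) is consistent with the DFA.
(D) ((0|1)(0|1))*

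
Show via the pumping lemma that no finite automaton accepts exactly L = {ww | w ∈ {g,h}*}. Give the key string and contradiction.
Assume L is regular with pumping length p. Idea: pumping the leading g-block breaks the equality of the two halves.
Choose s = g^p h g^p h ∈ L (with w = g^p h). |s| = 2p+2 ≥ p. By the pumping lemma, s = xyz with |xy| ≤ p, |y| > 0, so y = g^k with k ≥ 1, in the first g-block. Then xy²z = g^(p+k) h g^p h, of length 2p+2+k. If k is odd this length is odd, so it cannot be of the form ww. If k is even, each half has length p+1+k/2 ≤ p+k, so the first half lies entirely inside the leading g-block and contains no h, while the second half ends in h; the halves differ. Either way xy²z ∉ L.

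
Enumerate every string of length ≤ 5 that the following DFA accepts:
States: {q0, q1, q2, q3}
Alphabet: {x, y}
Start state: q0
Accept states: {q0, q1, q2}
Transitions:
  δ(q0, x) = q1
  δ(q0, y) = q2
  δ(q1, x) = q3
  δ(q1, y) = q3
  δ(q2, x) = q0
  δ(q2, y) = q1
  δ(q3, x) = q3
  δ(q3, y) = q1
ε, x, y, yx, yy, xxy, xyy, yxx, yxy, xxxy, xyxy, yxyx, yxyy, yyxy, yyyy, xxxxy, xxyxy, xxyyy, xyxxy, xyyxy, xyyyy, yxxxy, yxxyy, yxyxx, yxyxy, yyxxy, yyyxy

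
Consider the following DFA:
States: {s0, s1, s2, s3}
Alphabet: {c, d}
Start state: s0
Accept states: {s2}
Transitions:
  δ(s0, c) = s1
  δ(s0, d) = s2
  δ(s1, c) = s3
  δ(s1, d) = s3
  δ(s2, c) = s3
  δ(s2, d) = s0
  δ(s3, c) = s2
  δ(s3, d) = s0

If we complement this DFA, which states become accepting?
Complement accept states = All states \ Original accept states
= {s0, s1, s2, s3} \ {s2}
{s0, s1, s3}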